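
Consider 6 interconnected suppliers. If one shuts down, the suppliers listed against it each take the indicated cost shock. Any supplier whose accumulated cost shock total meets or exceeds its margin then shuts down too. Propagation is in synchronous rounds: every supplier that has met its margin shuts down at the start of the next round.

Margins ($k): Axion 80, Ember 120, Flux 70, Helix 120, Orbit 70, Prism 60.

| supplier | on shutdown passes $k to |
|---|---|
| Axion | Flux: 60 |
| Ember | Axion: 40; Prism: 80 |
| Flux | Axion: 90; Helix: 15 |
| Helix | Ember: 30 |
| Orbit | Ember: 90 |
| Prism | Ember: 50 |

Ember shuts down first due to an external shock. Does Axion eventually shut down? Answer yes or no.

Round 1 — Ember shuts down (initial).
  Axion: +40 → 40 < 80
  Prism: +80 → 80 ≥ 60
Round 2 — Prism shuts down.
No further shutdowns.

no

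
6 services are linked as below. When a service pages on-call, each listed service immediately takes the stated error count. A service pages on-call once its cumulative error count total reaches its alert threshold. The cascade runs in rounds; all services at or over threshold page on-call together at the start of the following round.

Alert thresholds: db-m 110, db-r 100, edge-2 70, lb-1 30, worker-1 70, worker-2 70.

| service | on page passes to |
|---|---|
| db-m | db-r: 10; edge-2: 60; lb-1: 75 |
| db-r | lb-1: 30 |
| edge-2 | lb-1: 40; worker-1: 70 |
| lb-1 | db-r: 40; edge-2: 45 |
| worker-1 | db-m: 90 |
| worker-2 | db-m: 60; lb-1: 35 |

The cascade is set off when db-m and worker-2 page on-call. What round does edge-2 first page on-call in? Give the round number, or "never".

Round 1 — db-m, worker-2 page on-call (initial).
  db-r: +10 → 10 < 100
  edge-2: +60 → 60 < 70
  lb-1: +75+35 → 110 ≥ 30
Round 2 — lb-1 pages on-call.
  db-r: +40 → 50 < 100
  edge-2: +45 → 105 ≥ 70
Round 3 — edge-2 pages on-call.
  worker-1: +70 → 70 ≥ 70
Round 4 — worker-1 pages on-call.
No further pages.

3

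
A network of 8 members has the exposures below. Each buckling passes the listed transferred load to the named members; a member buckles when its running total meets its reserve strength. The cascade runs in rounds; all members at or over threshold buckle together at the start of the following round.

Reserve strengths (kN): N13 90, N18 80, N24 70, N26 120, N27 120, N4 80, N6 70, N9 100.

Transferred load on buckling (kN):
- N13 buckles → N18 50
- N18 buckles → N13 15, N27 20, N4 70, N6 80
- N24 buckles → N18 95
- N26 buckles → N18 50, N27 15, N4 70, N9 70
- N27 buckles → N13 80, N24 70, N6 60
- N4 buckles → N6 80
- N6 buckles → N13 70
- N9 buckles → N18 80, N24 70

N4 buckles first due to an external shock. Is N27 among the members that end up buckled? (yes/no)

Round 1 — N4 buckles (initial).
  N6: +80 → 80 ≥ 70
Round 2 — N6 buckles.
  N13: +70 → 70 < 90
No further bucklings.

no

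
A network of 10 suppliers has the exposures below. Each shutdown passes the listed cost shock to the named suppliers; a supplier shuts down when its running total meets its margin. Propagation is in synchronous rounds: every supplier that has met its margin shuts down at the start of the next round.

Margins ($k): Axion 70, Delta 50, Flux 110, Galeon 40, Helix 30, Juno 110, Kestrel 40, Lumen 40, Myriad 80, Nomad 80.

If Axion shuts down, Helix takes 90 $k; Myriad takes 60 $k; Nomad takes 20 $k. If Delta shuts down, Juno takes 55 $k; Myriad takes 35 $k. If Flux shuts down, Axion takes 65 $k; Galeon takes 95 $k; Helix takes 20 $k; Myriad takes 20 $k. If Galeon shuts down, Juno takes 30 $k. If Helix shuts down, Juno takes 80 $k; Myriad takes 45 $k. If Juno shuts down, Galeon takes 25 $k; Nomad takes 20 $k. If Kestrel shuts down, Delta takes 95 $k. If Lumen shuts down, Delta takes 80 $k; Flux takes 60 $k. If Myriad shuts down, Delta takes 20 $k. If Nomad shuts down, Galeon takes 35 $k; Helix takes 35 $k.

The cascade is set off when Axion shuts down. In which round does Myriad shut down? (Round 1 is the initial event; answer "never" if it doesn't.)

Round 1 — Axion shuts down (initial).
  Helix: +90 → 90 ≥ 30
  Myriad: +60 → 60 < 80
  Nomad: +20 → 20 < 80
Round 2 — Helix shuts down.
  Juno: +80 → 80 < 110
  Myriad: +45 → 105 ≥ 80
Round 3 — Myriad shuts down.
  Delta: +20 → 20 < 50
No further shutdowns.

3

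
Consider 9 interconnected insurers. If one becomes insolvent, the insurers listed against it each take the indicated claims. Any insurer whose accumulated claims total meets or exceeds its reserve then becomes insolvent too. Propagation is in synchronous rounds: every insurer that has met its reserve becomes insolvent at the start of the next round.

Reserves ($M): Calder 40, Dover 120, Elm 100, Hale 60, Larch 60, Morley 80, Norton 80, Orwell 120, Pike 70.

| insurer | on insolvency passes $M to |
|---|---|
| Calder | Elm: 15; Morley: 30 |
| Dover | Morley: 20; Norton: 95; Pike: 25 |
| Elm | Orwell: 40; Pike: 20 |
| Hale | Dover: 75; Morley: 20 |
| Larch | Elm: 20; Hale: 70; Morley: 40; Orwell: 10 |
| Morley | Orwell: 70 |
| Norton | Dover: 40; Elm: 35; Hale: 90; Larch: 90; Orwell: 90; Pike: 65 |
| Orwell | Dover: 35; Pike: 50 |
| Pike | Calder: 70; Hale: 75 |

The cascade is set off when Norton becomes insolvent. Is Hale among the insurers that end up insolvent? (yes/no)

yes

Round 1 — Norton becomes insolvent (initial).
  Dover: +40 → 40 < 120
  Elm: +35 → 35 < 100
  Hale: +90 → 90 ≥ 60
  Larch: +90 → 90 ≥ 60
  Orwell: +90 → 90 < 120
  Pike: +65 → 65 < 70
Round 2 — Hale, Larch become insolvent.
  Dover: +75 → 115 < 120
  Elm: +20 → 55 < 100
  Morley: +20+40 → 60 < 80
  Orwell: +10 → 100 < 120
No further insolvencies.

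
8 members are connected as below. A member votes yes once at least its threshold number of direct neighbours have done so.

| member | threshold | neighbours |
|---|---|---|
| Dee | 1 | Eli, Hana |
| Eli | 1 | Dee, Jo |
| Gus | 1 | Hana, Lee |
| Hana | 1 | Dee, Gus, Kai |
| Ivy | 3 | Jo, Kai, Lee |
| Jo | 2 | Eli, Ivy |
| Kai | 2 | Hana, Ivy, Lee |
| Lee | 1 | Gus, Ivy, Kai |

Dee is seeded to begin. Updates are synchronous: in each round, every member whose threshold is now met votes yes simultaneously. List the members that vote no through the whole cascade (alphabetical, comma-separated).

Round 1 — Dee votes yes (initial).
Round 2 — checking thresholds:
  Eli: 1 of 2 neighbours ≥ 1, votes yes.
  Hana: 1 of 3 neighbours ≥ 1, votes yes.
Round 3 — checking thresholds:
  Gus: 1 of 2 neighbours ≥ 1, votes yes.
  Jo: 1 of 2 neighbours < 2, holds.
  Kai: 1 of 3 neighbours < 2, holds.
Round 4 — checking thresholds:
  Jo: 1 of 2 neighbours < 2, holds.
  Kai: 1 of 3 neighbours < 2, holds.
  Lee: 1 of 3 neighbours ≥ 1, votes yes.
Round 5 — checking thresholds:
  Ivy: 1 of 3 neighbours < 3, holds.
  Jo: 1 of 2 neighbours < 2, holds.
  Kai: 2 of 3 neighbours ≥ 2, votes yes.
Round 6 — no new yes votes; cascade stops.

Ivy, Jo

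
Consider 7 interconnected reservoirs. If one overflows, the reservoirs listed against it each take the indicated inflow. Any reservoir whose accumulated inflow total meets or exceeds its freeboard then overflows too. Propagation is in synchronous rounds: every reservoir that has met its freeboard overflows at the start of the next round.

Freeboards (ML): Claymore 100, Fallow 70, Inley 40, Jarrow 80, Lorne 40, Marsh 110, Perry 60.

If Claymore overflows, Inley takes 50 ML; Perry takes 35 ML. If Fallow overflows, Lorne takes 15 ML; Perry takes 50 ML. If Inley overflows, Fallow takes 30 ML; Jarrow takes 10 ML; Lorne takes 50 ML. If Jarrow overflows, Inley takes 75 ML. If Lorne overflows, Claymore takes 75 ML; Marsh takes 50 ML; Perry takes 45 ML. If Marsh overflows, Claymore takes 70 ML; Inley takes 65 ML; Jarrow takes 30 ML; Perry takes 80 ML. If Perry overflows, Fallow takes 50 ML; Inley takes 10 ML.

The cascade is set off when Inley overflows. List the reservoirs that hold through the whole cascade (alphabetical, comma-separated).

Claymore, Fallow, Jarrow, Marsh, Perry

Round 1 — Inley overflows (initial).
  Fallow: +30 → 30 < 70
  Jarrow: +10 → 10 < 80
  Lorne: +50 → 50 ≥ 40
Round 2 — Lorne overflows.
  Claymore: +75 → 75 < 100
  Marsh: +50 → 50 < 110
  Perry: +45 → 45 < 60
No further overflows.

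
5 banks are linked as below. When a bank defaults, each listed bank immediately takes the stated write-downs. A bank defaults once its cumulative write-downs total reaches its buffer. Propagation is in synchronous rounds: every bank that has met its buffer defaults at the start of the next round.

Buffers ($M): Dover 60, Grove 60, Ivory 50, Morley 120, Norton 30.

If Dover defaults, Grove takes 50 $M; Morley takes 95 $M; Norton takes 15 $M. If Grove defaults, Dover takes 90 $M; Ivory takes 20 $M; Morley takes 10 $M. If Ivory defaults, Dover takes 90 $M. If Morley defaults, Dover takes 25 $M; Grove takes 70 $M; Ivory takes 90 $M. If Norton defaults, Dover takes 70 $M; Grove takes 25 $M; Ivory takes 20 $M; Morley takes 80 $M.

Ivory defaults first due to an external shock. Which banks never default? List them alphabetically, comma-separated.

Grove, Morley, Norton

Round 1 — Ivory defaults (initial).
  Dover: +90 → 90 ≥ 60
Round 2 — Dover defaults.
  Grove: +50 → 50 < 60
  Morley: +95 → 95 < 120
  Norton: +15 → 15 < 30
No further defaults.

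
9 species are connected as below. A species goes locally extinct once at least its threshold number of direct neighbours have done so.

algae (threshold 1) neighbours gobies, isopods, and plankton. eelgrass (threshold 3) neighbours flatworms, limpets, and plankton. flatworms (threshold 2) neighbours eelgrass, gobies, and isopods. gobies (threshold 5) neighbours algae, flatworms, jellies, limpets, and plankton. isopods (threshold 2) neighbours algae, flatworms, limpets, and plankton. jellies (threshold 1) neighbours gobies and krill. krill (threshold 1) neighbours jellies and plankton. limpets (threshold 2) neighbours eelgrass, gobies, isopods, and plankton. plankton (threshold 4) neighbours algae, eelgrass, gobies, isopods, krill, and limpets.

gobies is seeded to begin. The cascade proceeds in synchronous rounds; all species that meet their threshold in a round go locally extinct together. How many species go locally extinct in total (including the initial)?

Round 1 — gobies goes locally extinct (initial).
Round 2 — checking thresholds:
  algae: 1 of 3 neighbours ≥ 1, goes locally extinct.
  flatworms: 1 of 3 neighbours < 2, not yet.
  jellies: 1 of 2 neighbours ≥ 1, goes locally extinct.
  limpets: 1 of 4 neighbours < 2, not yet.
  plankton: 1 of 6 neighbours < 4, not yet.
Round 3 — checking thresholds:
  flatworms: 1 of 3 neighbours < 2, not yet.
  isopods: 1 of 4 neighbours < 2, not yet.
  krill: 1 of 2 neighbours ≥ 1, goes locally extinct.
  limpets: 1 of 4 neighbours < 2, not yet.
  plankton: 2 of 6 neighbours < 4, not yet.
Round 4 — no new extinctions; cascade stops.

4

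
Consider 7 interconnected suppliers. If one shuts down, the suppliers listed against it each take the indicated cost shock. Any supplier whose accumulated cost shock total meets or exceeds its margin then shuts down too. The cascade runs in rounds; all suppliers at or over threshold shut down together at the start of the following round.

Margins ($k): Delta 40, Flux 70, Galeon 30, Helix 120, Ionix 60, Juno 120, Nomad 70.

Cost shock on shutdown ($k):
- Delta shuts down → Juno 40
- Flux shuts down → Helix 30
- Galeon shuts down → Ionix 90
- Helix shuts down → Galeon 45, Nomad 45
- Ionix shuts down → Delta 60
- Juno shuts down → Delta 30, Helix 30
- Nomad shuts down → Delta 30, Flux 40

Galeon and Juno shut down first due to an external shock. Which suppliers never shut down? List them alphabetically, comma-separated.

Flux, Helix, Nomad

Round 1 — Galeon, Juno shut down (initial).
  Delta: +30 → 30 < 40
  Helix: +30 → 30 < 120
  Ionix: +90 → 90 ≥ 60
Round 2 — Ionix shuts down.
  Delta: +60 → 90 ≥ 40
Round 3 — Delta shuts down.
No further shutdowns.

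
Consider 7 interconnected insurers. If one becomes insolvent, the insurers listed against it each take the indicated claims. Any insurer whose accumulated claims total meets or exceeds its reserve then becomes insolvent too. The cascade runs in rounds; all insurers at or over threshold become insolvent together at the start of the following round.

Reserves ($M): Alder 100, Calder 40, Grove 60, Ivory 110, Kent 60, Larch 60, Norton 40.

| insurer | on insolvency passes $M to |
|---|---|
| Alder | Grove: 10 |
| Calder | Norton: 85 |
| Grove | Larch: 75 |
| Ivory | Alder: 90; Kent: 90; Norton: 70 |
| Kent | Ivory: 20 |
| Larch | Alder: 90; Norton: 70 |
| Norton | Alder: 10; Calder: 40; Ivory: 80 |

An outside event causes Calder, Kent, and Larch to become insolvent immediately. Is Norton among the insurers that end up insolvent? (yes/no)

yes

Round 1 — Calder, Kent, Larch become insolvent (initial).
  Alder: +90 → 90 < 100
  Ivory: +20 → 20 < 110
  Norton: +85+70 → 155 ≥ 40
Round 2 — Norton becomes insolvent.
  Alder: +10 → 100 ≥ 100
  Ivory: +80 → 100 < 110
Round 3 — Alder becomes insolvent.
  Grove: +10 → 10 < 60
No further insolvencies.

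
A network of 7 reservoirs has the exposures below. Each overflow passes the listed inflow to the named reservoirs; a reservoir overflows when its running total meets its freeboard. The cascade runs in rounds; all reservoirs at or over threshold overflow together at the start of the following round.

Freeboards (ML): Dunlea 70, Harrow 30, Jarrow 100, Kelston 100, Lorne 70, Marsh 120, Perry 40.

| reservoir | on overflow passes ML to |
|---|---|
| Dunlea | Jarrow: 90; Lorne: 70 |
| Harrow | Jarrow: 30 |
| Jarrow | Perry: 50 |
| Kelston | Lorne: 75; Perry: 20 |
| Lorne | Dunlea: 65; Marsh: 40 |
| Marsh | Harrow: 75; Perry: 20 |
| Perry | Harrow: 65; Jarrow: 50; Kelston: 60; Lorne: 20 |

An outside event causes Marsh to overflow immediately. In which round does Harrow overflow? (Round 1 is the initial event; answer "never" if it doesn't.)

2

Round 1 — Marsh overflows (initial).
  Harrow: +75 → 75 ≥ 30
  Perry: +20 → 20 < 40
Round 2 — Harrow overflows.
  Jarrow: +30 → 30 < 100
No further overflows.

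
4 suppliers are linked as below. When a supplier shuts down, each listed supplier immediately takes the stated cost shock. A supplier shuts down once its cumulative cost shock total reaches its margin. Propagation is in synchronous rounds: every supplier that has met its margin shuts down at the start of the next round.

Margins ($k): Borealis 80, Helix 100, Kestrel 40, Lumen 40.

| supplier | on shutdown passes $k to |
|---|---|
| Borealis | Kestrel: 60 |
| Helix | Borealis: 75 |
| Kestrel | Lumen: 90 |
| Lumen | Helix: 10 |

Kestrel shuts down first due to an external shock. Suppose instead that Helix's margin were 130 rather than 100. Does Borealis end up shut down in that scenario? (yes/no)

With Helix's margin at 130:
Round 1 — Kestrel shuts down (initial).
  Lumen: +90 → 90 ≥ 40
Round 2 — Lumen shuts down.
  Helix: +10 → 10 < 130
No further shutdowns.

no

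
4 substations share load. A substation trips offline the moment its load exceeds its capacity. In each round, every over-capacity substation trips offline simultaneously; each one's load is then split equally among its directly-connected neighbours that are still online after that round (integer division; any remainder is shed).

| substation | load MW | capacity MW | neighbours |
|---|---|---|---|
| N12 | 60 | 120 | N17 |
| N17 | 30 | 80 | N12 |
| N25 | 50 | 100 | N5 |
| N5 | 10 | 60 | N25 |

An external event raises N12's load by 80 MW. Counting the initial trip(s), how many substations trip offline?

2

Round 1 — N12 at 140 > 120. N12 trips offline.
  N12 sheds 140 MW to N17: 140 each.
    N17: 30+140 = 170 > 80
Round 2 — N17 trips offline.
  N17 sheds 170 MW: no online neighbours, lost.
No further trips.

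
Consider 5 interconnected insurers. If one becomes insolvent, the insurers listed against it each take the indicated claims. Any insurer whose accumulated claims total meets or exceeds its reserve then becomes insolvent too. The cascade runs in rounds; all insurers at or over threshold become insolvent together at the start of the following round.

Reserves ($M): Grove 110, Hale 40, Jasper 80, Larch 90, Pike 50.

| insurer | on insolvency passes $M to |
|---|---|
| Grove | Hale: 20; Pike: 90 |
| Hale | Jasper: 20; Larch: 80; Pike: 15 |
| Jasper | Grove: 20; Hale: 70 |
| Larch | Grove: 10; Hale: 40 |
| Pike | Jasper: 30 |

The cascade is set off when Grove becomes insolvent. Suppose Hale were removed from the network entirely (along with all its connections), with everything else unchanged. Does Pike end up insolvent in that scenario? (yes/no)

With Hale removed:
Round 1 — Grove becomes insolvent (initial).
  Pike: +90 → 90 ≥ 50
Round 2 — Pike becomes insolvent.
  Jasper: +30 → 30 < 80
No further insolvencies.

yes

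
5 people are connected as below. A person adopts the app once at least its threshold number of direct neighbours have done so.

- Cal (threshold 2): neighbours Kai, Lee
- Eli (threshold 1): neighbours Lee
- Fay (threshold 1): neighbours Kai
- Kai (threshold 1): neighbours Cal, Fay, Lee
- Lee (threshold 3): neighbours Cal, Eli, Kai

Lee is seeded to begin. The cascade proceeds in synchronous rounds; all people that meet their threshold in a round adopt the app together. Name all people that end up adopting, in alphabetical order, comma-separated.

Cal, Eli, Fay, Kai, Lee

Round 1 — Lee adopts the app (initial).
Round 2 — checking thresholds:
  Cal: 1 of 2 neighbours < 2, not yet.
  Eli: 1 of 1 neighbours ≥ 1, adopts the app.
  Kai: 1 of 3 neighbours ≥ 1, adopts the app.
Round 3 — checking thresholds:
  Cal: 2 of 2 neighbours ≥ 2, adopts the app.
  Fay: 1 of 1 neighbours ≥ 1, adopts the app.
Round 4 — no new adoptions; cascade stops.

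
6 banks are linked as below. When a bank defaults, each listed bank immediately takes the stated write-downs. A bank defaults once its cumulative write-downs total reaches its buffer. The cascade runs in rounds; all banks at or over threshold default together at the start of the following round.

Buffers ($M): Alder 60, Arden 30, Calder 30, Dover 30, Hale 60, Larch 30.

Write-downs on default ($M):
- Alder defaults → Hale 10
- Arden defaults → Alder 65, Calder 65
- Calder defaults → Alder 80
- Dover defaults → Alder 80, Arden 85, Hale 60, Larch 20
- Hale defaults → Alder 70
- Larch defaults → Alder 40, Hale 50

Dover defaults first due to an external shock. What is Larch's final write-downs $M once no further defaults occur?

Round 1 — Dover defaults (initial).
  Alder: +80 → 80 ≥ 60
  Arden: +85 → 85 ≥ 30
  Hale: +60 → 60 ≥ 60
  Larch: +20 → 20 < 30
Round 2 — Alder, Arden, Hale default.
  Calder: +65 → 65 ≥ 30
Round 3 — Calder defaults.
No further defaults.

20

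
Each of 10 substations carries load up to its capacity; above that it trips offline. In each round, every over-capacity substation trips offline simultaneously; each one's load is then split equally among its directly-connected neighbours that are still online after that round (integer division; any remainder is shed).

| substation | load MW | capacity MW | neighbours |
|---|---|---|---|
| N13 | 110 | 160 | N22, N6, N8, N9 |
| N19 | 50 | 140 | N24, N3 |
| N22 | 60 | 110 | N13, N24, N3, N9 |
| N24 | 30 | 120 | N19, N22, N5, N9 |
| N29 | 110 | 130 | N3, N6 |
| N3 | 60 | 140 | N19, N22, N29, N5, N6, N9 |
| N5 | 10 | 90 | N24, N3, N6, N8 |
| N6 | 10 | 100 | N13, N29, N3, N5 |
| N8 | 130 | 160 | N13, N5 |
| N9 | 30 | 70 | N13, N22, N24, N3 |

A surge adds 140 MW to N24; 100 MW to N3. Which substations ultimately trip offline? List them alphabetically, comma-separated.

Round 1 — N24 at 170 > 120; N3 at 160 > 140. N24, N3 trip offline.
  N24 sheds 170 MW to N19, N22, N5, N9: 42 each (2 lost).
    N19: 50+42 = 92 ≤ 140
    N22: 60+42 = 102 ≤ 110
    N5: 10+42 = 52 ≤ 90
    N9: 30+42 = 72 > 70
  N3 sheds 160 MW to N19, N22, N29, N5, N6, N9: 26 each (4 lost).
    N19: 92+26 = 118 ≤ 140
    N22: 102+26 = 128 > 110
    N29: 110+26 = 136 > 130
    N5: 52+26 = 78 ≤ 90
    N6: 10+26 = 36 ≤ 100
    N9: 72+26 = 98 > 70
Round 2 — N22, N29, N9 trip offline.
  N22 sheds 128 MW to N13: 128 each.
    N13: 110+128 = 238 > 160
  N29 sheds 136 MW to N6: 136 each.
    N6: 36+136 = 172 > 100
  N9 sheds 98 MW to N13: 98 each.
    N13: 238+98 = 336 > 160
Round 3 — N13, N6 trip offline.
  N13 sheds 336 MW to N8: 336 each.
    N8: 130+336 = 466 > 160
  N6 sheds 172 MW to N5: 172 each.
    N5: 78+172 = 250 > 90
Round 4 — N5, N8 trip offline.
  N5 sheds 250 MW: no online neighbours, lost.
  N8 sheds 466 MW: no online neighbours, lost.
No further trips.

N13, N22, N24, N29, N3, N5, N6, N8, N9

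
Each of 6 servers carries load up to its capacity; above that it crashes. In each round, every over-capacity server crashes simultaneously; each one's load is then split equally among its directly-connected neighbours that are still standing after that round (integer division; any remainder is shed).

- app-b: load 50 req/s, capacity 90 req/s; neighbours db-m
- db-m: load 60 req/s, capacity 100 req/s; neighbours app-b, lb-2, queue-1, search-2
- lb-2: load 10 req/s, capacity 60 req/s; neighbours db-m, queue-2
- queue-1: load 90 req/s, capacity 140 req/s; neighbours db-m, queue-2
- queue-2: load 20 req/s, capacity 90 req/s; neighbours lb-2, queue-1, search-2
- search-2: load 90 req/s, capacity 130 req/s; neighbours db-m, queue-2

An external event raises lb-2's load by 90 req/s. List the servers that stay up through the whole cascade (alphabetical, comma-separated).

app-b, queue-1, queue-2, search-2

Round 1 — lb-2 at 100 > 60. lb-2 crashes.
  lb-2 sheds 100 req/s to db-m, queue-2: 50 each.
    db-m: 60+50 = 110 > 100
    queue-2: 20+50 = 70 ≤ 90
Round 2 — db-m crashes.
  db-m sheds 110 req/s to app-b, queue-1, search-2: 36 each (2 lost).
    app-b: 50+36 = 86 ≤ 90
    queue-1: 90+36 = 126 ≤ 140
    search-2: 90+36 = 126 ≤ 130
No further crashes.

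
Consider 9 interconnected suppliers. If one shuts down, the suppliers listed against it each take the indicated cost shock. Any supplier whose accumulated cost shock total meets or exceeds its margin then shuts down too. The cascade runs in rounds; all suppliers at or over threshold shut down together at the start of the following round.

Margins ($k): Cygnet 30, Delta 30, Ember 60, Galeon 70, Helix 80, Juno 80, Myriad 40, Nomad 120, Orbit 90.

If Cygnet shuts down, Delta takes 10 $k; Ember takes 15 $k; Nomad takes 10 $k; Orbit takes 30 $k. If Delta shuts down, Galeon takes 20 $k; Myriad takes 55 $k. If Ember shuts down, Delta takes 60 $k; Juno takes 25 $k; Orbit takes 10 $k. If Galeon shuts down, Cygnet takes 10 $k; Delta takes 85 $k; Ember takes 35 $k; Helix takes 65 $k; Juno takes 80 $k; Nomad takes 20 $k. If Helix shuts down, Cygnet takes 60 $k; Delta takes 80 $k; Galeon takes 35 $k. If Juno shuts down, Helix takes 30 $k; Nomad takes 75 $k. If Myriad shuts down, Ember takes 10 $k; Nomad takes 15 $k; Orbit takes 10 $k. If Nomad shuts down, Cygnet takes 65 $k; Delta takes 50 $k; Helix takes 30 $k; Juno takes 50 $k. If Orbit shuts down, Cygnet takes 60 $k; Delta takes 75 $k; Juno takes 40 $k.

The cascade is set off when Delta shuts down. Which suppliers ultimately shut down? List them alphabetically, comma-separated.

Delta, Myriad

Round 1 — Delta shuts down (initial).
  Galeon: +20 → 20 < 70
  Myriad: +55 → 55 ≥ 40
Round 2 — Myriad shuts down.
  Ember: +10 → 10 < 60
  Nomad: +15 → 15 < 120
  Orbit: +10 → 10 < 90
No further shutdowns.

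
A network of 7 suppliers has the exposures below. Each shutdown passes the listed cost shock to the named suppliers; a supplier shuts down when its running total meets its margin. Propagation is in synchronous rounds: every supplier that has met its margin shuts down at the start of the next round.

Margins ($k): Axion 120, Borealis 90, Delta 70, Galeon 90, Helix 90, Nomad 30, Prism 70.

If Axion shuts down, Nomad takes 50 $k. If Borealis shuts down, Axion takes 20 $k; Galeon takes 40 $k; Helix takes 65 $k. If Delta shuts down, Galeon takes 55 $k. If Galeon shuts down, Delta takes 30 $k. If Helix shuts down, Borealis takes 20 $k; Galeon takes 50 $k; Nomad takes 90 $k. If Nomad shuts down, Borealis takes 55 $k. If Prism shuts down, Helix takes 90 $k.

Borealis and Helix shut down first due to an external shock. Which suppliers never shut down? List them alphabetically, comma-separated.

Axion, Delta, Prism

Round 1 — Borealis, Helix shut down (initial).
  Axion: +20 → 20 < 120
  Galeon: +40+50 → 90 ≥ 90
  Nomad: +90 → 90 ≥ 30
Round 2 — Galeon, Nomad shut down.
  Delta: +30 → 30 < 70
No further shutdowns.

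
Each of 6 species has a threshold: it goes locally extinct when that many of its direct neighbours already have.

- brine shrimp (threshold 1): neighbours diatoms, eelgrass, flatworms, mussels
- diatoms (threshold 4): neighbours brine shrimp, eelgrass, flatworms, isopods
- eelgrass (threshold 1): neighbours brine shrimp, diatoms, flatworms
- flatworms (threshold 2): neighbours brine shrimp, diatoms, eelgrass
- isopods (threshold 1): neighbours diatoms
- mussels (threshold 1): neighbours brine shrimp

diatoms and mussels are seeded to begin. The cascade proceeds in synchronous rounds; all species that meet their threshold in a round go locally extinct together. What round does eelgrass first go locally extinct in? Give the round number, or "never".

2

Round 1 — diatoms, mussels go locally extinct (initial).
Round 2 — checking thresholds:
  brine shrimp: 2 of 4 neighbours ≥ 1, goes locally extinct.
  eelgrass: 1 of 3 neighbours ≥ 1, goes locally extinct.
  flatworms: 1 of 3 neighbours < 2, holds.
  isopods: 1 of 1 neighbours ≥ 1, goes locally extinct.
Round 3 — checking thresholds:
  flatworms: 3 of 3 neighbours ≥ 2, goes locally extinct.
Round 4 — no new extinctions; cascade stops.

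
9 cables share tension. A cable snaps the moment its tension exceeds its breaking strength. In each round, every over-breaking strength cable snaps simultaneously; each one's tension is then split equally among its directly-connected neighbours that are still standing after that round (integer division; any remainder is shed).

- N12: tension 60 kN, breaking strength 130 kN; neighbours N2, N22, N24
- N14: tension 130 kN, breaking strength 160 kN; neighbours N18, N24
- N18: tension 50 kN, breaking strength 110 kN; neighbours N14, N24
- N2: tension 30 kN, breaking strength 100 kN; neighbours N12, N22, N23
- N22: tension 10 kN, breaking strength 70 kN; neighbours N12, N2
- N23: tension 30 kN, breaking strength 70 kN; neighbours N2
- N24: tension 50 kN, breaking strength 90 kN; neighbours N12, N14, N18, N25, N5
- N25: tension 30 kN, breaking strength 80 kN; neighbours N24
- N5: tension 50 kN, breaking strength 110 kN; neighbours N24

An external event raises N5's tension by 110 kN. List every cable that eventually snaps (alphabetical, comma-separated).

N14, N18, N24, N25, N5

Round 1 — N5 at 160 > 110. N5 snaps.
  N5 sheds 160 kN to N24: 160 each.
    N24: 50+160 = 210 > 90
Round 2 — N24 snaps.
  N24 sheds 210 kN to N12, N14, N18, N25: 52 each (2 lost).
    N12: 60+52 = 112 ≤ 130
    N14: 130+52 = 182 > 160
    N18: 50+52 = 102 ≤ 110
    N25: 30+52 = 82 > 80
Round 3 — N14, N25 snap.
  N14 sheds 182 kN to N18: 182 each.
    N18: 102+182 = 284 > 110
  N25 sheds 82 kN: no online neighbours, lost.
Round 4 — N18 snaps.
  N18 sheds 284 kN: no online neighbours, lost.
No further breaks.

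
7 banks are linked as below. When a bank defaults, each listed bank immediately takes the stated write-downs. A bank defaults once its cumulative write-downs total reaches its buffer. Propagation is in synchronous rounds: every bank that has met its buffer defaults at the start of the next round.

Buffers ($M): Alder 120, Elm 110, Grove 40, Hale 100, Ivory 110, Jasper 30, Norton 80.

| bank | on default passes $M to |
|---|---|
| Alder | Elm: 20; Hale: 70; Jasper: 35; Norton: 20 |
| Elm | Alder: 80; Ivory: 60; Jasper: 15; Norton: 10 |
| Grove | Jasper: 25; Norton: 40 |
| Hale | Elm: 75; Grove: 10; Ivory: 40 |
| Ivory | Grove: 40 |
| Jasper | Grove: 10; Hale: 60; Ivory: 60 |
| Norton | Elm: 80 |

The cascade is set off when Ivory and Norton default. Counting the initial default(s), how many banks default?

Round 1 — Ivory, Norton default (initial).
  Elm: +80 → 80 < 110
  Grove: +40 → 40 ≥ 40
Round 2 — Grove defaults.
  Jasper: +25 → 25 < 30
No further defaults.

3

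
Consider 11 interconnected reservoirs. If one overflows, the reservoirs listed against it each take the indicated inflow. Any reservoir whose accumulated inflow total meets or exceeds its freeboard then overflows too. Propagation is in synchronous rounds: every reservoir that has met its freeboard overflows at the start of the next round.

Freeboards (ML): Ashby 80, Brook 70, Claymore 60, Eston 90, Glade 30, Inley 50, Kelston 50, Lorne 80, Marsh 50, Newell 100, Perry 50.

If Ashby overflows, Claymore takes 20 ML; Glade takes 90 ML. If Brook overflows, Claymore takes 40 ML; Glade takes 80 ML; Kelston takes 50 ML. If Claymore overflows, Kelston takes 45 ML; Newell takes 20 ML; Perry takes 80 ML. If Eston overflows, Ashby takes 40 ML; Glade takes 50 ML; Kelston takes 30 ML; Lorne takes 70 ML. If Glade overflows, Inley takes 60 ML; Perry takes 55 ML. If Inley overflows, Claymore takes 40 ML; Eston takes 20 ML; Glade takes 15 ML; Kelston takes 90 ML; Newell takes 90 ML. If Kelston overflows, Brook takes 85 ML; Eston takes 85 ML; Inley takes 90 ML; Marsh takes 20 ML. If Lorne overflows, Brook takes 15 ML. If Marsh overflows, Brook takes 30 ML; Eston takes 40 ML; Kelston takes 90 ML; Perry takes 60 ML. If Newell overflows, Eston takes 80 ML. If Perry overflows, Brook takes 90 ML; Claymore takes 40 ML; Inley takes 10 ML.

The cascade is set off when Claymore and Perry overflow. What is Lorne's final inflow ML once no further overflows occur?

70

Round 1 — Claymore, Perry overflow (initial).
  Brook: +90 → 90 ≥ 70
  Inley: +10 → 10 < 50
  Kelston: +45 → 45 < 50
  Newell: +20 → 20 < 100
Round 2 — Brook overflows.
  Glade: +80 → 80 ≥ 30
  Kelston: +50 → 95 ≥ 50
Round 3 — Glade, Kelston overflow.
  Eston: +85 → 85 < 90
  Inley: +60+90 → 160 ≥ 50
  Marsh: +20 → 20 < 50
Round 4 — Inley overflows.
  Eston: +20 → 105 ≥ 90
  Newell: +90 → 110 ≥ 100
Round 5 — Eston, Newell overflow.
  Ashby: +40 → 40 < 80
  Lorne: +70 → 70 < 80
No further overflows.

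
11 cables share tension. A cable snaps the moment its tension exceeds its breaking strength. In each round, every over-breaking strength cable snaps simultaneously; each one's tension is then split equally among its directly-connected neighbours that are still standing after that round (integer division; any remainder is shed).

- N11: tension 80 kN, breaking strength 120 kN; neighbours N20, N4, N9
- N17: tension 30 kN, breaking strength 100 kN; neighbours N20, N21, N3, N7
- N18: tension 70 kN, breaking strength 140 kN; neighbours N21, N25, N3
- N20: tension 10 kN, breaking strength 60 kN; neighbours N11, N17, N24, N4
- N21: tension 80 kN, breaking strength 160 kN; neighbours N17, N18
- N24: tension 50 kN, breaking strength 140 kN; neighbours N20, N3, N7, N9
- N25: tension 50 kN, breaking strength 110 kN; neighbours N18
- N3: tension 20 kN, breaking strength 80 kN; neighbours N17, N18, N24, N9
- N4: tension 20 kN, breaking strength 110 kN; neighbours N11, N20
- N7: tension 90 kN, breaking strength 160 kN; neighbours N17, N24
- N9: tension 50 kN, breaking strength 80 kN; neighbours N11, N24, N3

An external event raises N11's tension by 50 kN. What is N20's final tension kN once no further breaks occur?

Round 1 — N11 at 130 > 120. N11 snaps.
  N11 sheds 130 kN to N20, N4, N9: 43 each (1 lost).
    N20: 10+43 = 53 ≤ 60
    N4: 20+43 = 63 ≤ 110
    N9: 50+43 = 93 > 80
Round 2 — N9 snaps.
  N9 sheds 93 kN to N24, N3: 46 each (1 lost).
    N24: 50+46 = 96 ≤ 140
    N3: 20+46 = 66 ≤ 80
No further breaks.

53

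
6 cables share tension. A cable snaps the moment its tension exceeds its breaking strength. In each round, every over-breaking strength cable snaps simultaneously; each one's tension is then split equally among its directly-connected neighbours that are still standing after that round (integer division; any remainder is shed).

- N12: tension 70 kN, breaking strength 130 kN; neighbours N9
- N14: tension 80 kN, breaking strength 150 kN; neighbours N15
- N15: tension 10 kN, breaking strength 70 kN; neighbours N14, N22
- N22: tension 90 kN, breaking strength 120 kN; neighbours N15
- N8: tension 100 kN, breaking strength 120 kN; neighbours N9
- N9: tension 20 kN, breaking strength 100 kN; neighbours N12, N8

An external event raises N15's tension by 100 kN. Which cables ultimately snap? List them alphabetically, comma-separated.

N15, N22

Round 1 — N15 at 110 > 70. N15 snaps.
  N15 sheds 110 kN to N14, N22: 55 each.
    N14: 80+55 = 135 ≤ 150
    N22: 90+55 = 145 > 120
Round 2 — N22 snaps.
  N22 sheds 145 kN: no online neighbours, lost.
No further breaks.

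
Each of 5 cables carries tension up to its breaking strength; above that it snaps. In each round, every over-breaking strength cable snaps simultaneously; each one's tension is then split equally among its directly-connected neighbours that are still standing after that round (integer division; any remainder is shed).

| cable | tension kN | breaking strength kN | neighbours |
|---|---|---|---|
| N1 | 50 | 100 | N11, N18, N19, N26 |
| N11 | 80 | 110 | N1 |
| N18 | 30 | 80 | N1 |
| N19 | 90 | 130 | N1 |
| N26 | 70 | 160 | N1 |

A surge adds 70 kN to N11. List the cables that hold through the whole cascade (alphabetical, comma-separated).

N26

Round 1 — N11 at 150 > 110. N11 snaps.
  N11 sheds 150 kN to N1: 150 each.
    N1: 50+150 = 200 > 100
Round 2 — N1 snaps.
  N1 sheds 200 kN to N18, N19, N26: 66 each (2 lost).
    N18: 30+66 = 96 > 80
    N19: 90+66 = 156 > 130
    N26: 70+66 = 136 ≤ 160
Round 3 — N18, N19 snap.
  N18 sheds 96 kN: no online neighbours, lost.
  N19 sheds 156 kN: no online neighbours, lost.
No further breaks.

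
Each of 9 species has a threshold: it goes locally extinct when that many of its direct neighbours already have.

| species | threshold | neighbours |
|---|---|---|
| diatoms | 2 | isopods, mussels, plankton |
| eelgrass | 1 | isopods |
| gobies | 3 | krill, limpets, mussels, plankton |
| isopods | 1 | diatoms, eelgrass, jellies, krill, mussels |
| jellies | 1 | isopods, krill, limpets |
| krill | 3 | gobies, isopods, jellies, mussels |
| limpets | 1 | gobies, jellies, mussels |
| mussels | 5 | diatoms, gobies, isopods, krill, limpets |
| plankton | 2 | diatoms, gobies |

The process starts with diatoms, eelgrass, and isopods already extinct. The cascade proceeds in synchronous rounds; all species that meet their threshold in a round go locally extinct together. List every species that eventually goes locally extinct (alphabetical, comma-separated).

diatoms, eelgrass, isopods, jellies, limpets

Round 1 — diatoms, eelgrass, isopods go locally extinct (initial).
Round 2 — checking thresholds:
  jellies: 1 of 3 neighbours ≥ 1, goes locally extinct.
  krill: 1 of 4 neighbours < 3, not yet.
  mussels: 2 of 5 neighbours < 5, not yet.
  plankton: 1 of 2 neighbours < 2, not yet.
Round 3 — checking thresholds:
  krill: 2 of 4 neighbours < 3, not yet.
  limpets: 1 of 3 neighbours ≥ 1, goes locally extinct.
  mussels: 2 of 5 neighbours < 5, not yet.
  plankton: 1 of 2 neighbours < 2, not yet.
Round 4 — no new extinctions; cascade stops.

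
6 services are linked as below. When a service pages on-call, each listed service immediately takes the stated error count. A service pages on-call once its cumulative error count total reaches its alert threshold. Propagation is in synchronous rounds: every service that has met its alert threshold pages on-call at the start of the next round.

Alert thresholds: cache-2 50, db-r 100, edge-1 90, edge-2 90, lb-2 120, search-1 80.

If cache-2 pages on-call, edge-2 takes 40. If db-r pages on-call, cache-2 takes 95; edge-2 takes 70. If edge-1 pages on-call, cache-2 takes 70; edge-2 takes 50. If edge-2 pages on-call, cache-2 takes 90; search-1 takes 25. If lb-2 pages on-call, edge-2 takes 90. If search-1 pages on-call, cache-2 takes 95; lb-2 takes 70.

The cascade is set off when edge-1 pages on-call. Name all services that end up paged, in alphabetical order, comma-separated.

Round 1 — edge-1 pages on-call (initial).
  cache-2: +70 → 70 ≥ 50
  edge-2: +50 → 50 < 90
Round 2 — cache-2 pages on-call.
  edge-2: +40 → 90 ≥ 90
Round 3 — edge-2 pages on-call.
  search-1: +25 → 25 < 80
No further pages.

cache-2, edge-1, edge-2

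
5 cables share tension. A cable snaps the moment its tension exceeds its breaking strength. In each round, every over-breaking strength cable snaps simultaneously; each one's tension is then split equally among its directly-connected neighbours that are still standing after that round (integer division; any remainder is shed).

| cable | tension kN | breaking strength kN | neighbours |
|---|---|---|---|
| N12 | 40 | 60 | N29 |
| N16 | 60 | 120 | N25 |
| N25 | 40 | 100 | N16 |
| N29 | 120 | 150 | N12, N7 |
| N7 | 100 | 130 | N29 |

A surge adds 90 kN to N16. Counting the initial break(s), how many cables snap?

2

Round 1 — N16 at 150 > 120. N16 snaps.
  N16 sheds 150 kN to N25: 150 each.
    N25: 40+150 = 190 > 100
Round 2 — N25 snaps.
  N25 sheds 190 kN: no online neighbours, lost.
No further breaks.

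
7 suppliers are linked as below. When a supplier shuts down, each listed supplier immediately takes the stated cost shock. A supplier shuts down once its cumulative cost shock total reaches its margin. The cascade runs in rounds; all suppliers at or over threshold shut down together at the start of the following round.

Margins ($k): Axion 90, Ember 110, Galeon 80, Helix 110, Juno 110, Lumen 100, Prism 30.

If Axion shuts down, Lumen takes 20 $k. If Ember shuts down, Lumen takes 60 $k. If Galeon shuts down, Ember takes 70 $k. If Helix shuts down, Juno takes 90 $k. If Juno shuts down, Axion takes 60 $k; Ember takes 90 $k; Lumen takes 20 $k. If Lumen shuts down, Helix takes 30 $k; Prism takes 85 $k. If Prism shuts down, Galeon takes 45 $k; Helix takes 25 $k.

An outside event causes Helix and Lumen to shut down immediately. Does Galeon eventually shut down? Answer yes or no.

Round 1 — Helix, Lumen shut down (initial).
  Juno: +90 → 90 < 110
  Prism: +85 → 85 ≥ 30
Round 2 — Prism shuts down.
  Galeon: +45 → 45 < 80
No further shutdowns.

no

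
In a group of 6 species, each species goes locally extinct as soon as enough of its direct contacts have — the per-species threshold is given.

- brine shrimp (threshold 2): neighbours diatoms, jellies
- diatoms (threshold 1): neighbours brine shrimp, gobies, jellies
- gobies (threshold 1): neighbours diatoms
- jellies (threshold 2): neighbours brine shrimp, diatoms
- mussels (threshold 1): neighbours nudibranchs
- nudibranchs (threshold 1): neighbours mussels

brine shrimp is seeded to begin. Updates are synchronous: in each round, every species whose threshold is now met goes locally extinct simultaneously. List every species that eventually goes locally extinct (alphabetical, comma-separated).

brine shrimp, diatoms, gobies, jellies

Round 1 — brine shrimp goes locally extinct (initial).
Round 2 — checking thresholds:
  diatoms: 1 of 3 neighbours ≥ 1, goes locally extinct.
  jellies: 1 of 2 neighbours < 2, below threshold.
Round 3 — checking thresholds:
  gobies: 1 of 1 neighbours ≥ 1, goes locally extinct.
  jellies: 2 of 2 neighbours ≥ 2, goes locally extinct.
Round 4 — no new extinctions; cascade stops.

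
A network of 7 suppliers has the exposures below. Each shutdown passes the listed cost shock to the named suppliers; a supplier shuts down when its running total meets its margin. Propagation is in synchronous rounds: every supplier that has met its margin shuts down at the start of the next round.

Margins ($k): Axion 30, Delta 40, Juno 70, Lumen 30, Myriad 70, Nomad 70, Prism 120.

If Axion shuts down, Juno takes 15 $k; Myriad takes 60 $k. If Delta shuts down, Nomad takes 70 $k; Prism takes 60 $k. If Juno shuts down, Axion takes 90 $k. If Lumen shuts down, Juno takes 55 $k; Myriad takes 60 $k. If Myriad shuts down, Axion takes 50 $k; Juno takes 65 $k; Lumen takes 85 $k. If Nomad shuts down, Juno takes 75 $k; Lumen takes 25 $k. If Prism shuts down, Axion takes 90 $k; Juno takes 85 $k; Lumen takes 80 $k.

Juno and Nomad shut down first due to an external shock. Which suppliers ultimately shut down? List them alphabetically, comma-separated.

Round 1 — Juno, Nomad shut down (initial).
  Axion: +90 → 90 ≥ 30
  Lumen: +25 → 25 < 30
Round 2 — Axion shuts down.
  Myriad: +60 → 60 < 70
No further shutdowns.

Axion, Juno, Nomad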